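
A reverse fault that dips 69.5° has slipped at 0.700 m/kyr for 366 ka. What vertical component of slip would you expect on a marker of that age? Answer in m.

240 m

dip-slip = rate × time = 0.700 m/kyr × 366 ka = 256.2 m
throw = dip-slip × sin(dip) = 256.2 × sin(69.5°) = 240 m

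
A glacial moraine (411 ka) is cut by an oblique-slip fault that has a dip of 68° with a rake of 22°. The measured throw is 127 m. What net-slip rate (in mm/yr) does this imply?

dip-slip = throw / sin(dip) = 127 / sin(68°) = 137 m
net slip = dip-slip / sin(rake) = 137 / sin(22°) = 365.6 m
rate = 365.6 m / 411 ka = 0.000890 m/yr = 0.890 mm/yr

0.890 mm/yr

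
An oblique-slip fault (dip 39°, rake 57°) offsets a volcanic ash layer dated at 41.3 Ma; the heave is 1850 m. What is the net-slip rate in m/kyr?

dip-slip = heave / cos(dip) = 1850 / cos(39°) = 2381 m
net slip = dip-slip / sin(rake) = 2381 / sin(57°) = 2838 m
rate = 2838 m / 41.3 Ma = 0.0000687 m/yr = 0.0687 m/kyr

0.0687 m/kyr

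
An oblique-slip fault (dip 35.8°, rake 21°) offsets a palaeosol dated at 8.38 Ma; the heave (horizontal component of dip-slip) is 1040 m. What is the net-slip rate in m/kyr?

0.427 m/kyr

dip-slip = heave / cos(dip) = 1040 / cos(35.8°) = 1282 m
net slip = dip-slip / sin(rake) = 1282 / sin(21°) = 3578 m
rate = 3578 m / 8.38 Ma = 0.000427 m/yr = 0.427 m/kyr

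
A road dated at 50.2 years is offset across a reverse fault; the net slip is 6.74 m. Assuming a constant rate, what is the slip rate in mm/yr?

rate = 6.74 m / 50.2 years = 0.134 m/yr = 134 mm/yr

134 mm/yr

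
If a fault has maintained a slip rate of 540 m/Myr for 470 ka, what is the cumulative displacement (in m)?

slip = rate × time = 540 m/Myr × 470 ka = 254 m

254 m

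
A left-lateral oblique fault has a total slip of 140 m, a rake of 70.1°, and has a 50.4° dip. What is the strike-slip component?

strike-slip = net slip × cos(rake) = 140 m × cos(70.1°) = 47.7 m

47.7 m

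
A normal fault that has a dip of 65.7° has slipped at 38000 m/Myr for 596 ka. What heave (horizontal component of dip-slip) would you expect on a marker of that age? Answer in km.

dip-slip = rate × time = 38000 m/Myr × 596 ka = 22650 m
heave = dip-slip × cos(dip) = 22650 × cos(65.7°) = 9320 m = 9.32 km

9.32 km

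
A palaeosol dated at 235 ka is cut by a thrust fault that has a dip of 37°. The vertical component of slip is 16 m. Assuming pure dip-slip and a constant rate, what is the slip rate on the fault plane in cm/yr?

dip-slip = throw / sin(dip) = 16 m / sin(37°) = 26.59 m
rate = 26.59 m / 235 ka = 0.000113 m/yr = 0.0113 cm/yr

0.0113 cm/yr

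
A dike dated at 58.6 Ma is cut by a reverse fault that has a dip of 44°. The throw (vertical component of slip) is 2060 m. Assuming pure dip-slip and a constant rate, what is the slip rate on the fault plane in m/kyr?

dip-slip = throw / sin(dip) = 2060 m / sin(44°) = 2965 m
rate = 2965 m / 58.6 Ma = 0.0000506 m/yr = 0.0506 m/kyr

0.0506 m/kyr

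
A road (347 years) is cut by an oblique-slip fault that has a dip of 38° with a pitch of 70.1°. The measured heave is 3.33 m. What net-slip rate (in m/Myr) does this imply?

dip-slip = heave / cos(dip) = 3.33 / cos(38°) = 4.226 m
net slip = dip-slip / sin(rake) = 4.226 / sin(70.1°) = 4.494 m
rate = 4.494 m / 347 years = 0.0130 m/yr = 13000 m/Myr

13000 m/Myr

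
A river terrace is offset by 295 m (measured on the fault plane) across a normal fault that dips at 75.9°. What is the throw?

286 m

throw = dip-slip × sin(dip) = 295 m × sin(75.9°) = 286 m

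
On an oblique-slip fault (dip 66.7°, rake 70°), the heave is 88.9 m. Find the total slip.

dip-slip = heave / cos(dip) = 88.9 / cos(66.7°) = 224.8 m
net slip = dip-slip / sin(rake) = 224.8 / sin(70°) = 239 m

239 m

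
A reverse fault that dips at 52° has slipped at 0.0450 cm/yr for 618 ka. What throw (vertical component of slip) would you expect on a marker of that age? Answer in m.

219 m

dip-slip = rate × time = 0.0450 cm/yr × 618 ka = 278.1 m
throw = dip-slip × sin(dip) = 278.1 × sin(52°) = 219 m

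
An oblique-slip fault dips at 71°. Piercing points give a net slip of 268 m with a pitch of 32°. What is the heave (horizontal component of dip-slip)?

dip-slip = net slip × sin(rake) = 268 m × sin(32°) = 142 m
heave = dip-slip × cos(dip) = 142 × cos(71°) = 46.2 m

46.2 m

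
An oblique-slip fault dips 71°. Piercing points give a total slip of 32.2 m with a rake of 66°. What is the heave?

9.58 m

dip-slip = net slip × sin(rake) = 32.2 m × sin(66°) = 29.42 m
heave = dip-slip × cos(dip) = 29.42 × cos(71°) = 9.58 m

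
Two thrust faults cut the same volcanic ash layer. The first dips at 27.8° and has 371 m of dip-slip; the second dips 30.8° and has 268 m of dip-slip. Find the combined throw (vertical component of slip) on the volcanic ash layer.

310 m

throw_A = 371 × sin(27.8°) = 173 m
throw_B = 268 × sin(30.8°) = 137.2 m
total = 173 + 137.2 = 310 m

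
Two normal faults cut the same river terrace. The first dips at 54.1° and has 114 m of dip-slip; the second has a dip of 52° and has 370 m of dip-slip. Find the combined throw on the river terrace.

throw_A = 114 × sin(54.1°) = 92.34 m
throw_B = 370 × sin(52°) = 291.6 m
total = 92.34 + 291.6 = 384 m

384 m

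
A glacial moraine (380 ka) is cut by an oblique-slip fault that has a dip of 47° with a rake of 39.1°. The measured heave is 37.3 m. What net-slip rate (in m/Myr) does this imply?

228 m/Myr

dip-slip = heave / cos(dip) = 37.3 / cos(47°) = 54.69 m
net slip = dip-slip / sin(rake) = 54.69 / sin(39.1°) = 86.72 m
rate = 86.72 m / 380 ka = 0.000228 m/yr = 228 m/Myr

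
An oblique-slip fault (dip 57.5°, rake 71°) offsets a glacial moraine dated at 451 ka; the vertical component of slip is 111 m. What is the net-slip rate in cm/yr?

dip-slip = throw / sin(dip) = 111 / sin(57.5°) = 131.6 m
net slip = dip-slip / sin(rake) = 131.6 / sin(71°) = 139.2 m
rate = 139.2 m / 451 ka = 0.000309 m/yr = 0.0309 cm/yr

0.0309 cm/yr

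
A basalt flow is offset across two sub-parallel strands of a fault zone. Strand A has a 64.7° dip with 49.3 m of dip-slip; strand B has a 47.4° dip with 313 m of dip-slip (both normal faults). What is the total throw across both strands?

throw_A = 49.3 × sin(64.7°) = 44.57 m
throw_B = 313 × sin(47.4°) = 230.4 m
total = 44.57 + 230.4 = 275 m

275 m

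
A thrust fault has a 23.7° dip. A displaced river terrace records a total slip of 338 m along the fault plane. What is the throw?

throw = dip-slip × sin(dip) = 338 m × sin(23.7°) = 136 m

136 m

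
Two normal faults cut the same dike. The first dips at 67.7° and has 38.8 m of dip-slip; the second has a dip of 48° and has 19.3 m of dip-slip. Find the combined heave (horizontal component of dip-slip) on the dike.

heave_A = 38.8 × cos(67.7°) = 14.72 m
heave_B = 19.3 × cos(48°) = 12.91 m
total = 14.72 + 12.91 = 27.6 m

27.6 m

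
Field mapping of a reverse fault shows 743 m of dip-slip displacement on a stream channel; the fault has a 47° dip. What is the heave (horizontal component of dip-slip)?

507 m

heave = dip-slip × cos(dip) = 743 m × cos(47°) = 507 m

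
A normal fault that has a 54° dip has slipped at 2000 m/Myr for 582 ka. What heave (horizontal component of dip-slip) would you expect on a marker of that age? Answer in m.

684 m

dip-slip = rate × time = 2000 m/Myr × 582 ka = 1164 m
heave = dip-slip × cos(dip) = 1164 × cos(54°) = 684 m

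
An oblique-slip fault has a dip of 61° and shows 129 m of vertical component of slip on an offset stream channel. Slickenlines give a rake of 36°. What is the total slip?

dip-slip = throw / sin(dip) = 129 / sin(61°) = 147.5 m
net slip = dip-slip / sin(rake) = 147.5 / sin(36°) = 251 m

251 m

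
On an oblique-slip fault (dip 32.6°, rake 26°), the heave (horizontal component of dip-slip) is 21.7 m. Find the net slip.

58.8 m

dip-slip = heave / cos(dip) = 21.7 / cos(32.6°) = 25.76 m
net slip = dip-slip / sin(rake) = 25.76 / sin(26°) = 58.8 m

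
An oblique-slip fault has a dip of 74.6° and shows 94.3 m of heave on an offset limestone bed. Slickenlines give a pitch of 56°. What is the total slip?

428 m

dip-slip = heave / cos(dip) = 94.3 / cos(74.6°) = 355.1 m
net slip = dip-slip / sin(rake) = 355.1 / sin(56°) = 428 m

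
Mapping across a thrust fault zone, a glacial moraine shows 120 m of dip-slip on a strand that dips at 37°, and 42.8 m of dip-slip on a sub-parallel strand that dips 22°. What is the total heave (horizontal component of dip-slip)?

136 m

heave_A = 120 × cos(37°) = 95.84 m
heave_B = 42.8 × cos(22°) = 39.68 m
total = 95.84 + 39.68 = 136 m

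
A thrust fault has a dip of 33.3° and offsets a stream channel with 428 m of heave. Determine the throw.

throw = heave × tan(dip) = 428 × tan(33.3°) = 281 m

281 m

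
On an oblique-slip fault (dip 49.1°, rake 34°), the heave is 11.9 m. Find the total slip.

32.5 m

dip-slip = heave / cos(dip) = 11.9 / cos(49.1°) = 18.18 m
net slip = dip-slip / sin(rake) = 18.18 / sin(34°) = 32.5 m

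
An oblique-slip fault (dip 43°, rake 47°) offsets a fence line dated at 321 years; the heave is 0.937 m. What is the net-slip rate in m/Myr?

5460 m/Myr

dip-slip = heave / cos(dip) = 0.937 / cos(43°) = 1.281 m
net slip = dip-slip / sin(rake) = 1.281 / sin(47°) = 1.752 m
rate = 1.752 m / 321 years = 0.00546 m/yr = 5460 m/Myr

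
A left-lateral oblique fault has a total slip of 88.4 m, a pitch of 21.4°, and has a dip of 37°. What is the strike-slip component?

strike-slip = net slip × cos(rake) = 88.4 m × cos(21.4°) = 82.3 m

82.3 m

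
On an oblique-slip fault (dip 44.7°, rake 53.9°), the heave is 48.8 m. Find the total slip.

dip-slip = heave / cos(dip) = 48.8 / cos(44.7°) = 68.66 m
net slip = dip-slip / sin(rake) = 68.66 / sin(53.9°) = 85 m

85 m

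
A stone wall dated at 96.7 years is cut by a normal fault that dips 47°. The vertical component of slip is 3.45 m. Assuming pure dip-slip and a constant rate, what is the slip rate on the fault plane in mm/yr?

48.8 mm/yr

dip-slip = throw / sin(dip) = 3.45 m / sin(47°) = 4.717 m
rate = 4.717 m / 96.7 years = 0.0488 m/yr = 48.8 mm/yr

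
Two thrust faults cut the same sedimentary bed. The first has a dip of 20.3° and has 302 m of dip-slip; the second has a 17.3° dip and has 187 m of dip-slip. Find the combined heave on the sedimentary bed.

heave_A = 302 × cos(20.3°) = 283.2 m
heave_B = 187 × cos(17.3°) = 178.5 m
total = 283.2 + 178.5 = 462 m

462 m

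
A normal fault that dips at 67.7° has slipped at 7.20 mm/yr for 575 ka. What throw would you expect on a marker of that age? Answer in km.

3.83 km

dip-slip = rate × time = 7.20 mm/yr × 575 ka = 4140 m
throw = dip-slip × sin(dip) = 4140 × sin(67.7°) = 3830 m = 3.83 km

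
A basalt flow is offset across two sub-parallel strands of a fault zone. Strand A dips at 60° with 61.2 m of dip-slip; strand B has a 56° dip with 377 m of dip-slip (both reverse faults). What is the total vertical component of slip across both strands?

366 m

throw_A = 61.2 × sin(60°) = 53 m
throw_B = 377 × sin(56°) = 312.5 m
total = 53 + 312.5 = 366 m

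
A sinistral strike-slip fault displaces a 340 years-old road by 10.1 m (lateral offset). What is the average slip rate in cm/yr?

2.97 cm/yr

rate = 10.1 m / 340 years = 0.0297 m/yr = 2.97 cm/yr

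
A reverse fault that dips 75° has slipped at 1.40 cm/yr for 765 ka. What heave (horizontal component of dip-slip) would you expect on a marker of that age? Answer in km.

dip-slip = rate × time = 1.40 cm/yr × 765 ka = 10710 m
heave = dip-slip × cos(dip) = 10710 × cos(75°) = 2770 m = 2.77 km

2.77 km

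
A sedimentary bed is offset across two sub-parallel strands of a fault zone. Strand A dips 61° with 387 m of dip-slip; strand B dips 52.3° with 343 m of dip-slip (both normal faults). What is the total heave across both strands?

heave_A = 387 × cos(61°) = 187.6 m
heave_B = 343 × cos(52.3°) = 209.8 m
total = 187.6 + 209.8 = 397 m

397 m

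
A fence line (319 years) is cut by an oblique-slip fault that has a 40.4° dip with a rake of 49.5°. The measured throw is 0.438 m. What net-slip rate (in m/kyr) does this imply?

2.79 m/kyr

dip-slip = throw / sin(dip) = 0.438 / sin(40.4°) = 0.6758 m
net slip = dip-slip / sin(rake) = 0.6758 / sin(49.5°) = 0.8887 m
rate = 0.8887 m / 319 years = 0.00279 m/yr = 2.79 m/kyr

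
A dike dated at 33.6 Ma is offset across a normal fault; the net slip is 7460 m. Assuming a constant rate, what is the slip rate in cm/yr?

0.0222 cm/yr

rate = 7460 m / 33.6 Ma = 0.000222 m/yr = 0.0222 cm/yr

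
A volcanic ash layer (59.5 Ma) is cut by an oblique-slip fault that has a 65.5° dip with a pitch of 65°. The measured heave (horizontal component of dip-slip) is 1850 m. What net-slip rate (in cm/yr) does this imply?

dip-slip = heave / cos(dip) = 1850 / cos(65.5°) = 4461 m
net slip = dip-slip / sin(rake) = 4461 / sin(65°) = 4922 m
rate = 4922 m / 59.5 Ma = 0.0000827 m/yr = 0.00827 cm/yr

0.00827 cm/yr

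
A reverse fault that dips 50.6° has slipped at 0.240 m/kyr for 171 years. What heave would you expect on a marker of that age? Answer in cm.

dip-slip = rate × time = 0.240 m/kyr × 171 years = 0.04104 m
heave = dip-slip × cos(dip) = 0.04104 × cos(50.6°) = 0.0260 m = 2.60 cm

2.60 cm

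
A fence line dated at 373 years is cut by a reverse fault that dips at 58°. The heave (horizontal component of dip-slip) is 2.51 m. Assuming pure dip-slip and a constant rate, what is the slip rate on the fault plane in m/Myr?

12700 m/Myr

dip-slip = heave / cos(dip) = 2.51 m / cos(58°) = 4.737 m
rate = 4.737 m / 373 years = 0.0127 m/yr = 12700 m/Myr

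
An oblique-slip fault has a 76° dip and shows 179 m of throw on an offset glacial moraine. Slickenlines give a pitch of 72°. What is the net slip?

194 m

dip-slip = throw / sin(dip) = 179 / sin(76°) = 184.5 m
net slip = dip-slip / sin(rake) = 184.5 / sin(72°) = 194 m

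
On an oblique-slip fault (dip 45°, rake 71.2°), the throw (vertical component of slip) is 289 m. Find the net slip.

dip-slip = throw / sin(dip) = 289 / sin(45°) = 408.7 m
net slip = dip-slip / sin(rake) = 408.7 / sin(71.2°) = 432 m

432 m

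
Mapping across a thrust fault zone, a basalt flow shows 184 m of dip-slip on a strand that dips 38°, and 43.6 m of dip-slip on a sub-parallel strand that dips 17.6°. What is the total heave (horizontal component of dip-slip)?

187 m

heave_A = 184 × cos(38°) = 145 m
heave_B = 43.6 × cos(17.6°) = 41.56 m
total = 145 + 41.56 = 187 m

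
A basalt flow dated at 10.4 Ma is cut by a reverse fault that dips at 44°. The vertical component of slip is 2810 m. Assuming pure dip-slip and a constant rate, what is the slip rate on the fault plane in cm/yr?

0.0389 cm/yr

dip-slip = throw / sin(dip) = 2810 m / sin(44°) = 4045 m
rate = 4045 m / 10.4 Ma = 0.000389 m/yr = 0.0389 cm/yr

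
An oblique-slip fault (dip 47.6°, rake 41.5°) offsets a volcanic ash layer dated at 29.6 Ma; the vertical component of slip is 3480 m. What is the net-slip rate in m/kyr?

0.240 m/kyr

dip-slip = throw / sin(dip) = 3480 / sin(47.6°) = 4713 m
net slip = dip-slip / sin(rake) = 4713 / sin(41.5°) = 7112 m
rate = 7112 m / 29.6 Ma = 0.000240 m/yr = 0.240 m/kyr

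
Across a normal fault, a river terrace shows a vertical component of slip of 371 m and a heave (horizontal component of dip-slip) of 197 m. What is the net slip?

420 m

net slip = √(throw² + heave²) = √(371² + 197²) = 420 m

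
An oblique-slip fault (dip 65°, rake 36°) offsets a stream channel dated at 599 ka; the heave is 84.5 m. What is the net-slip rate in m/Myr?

568 m/Myr

dip-slip = heave / cos(dip) = 84.5 / cos(65°) = 199.9 m
net slip = dip-slip / sin(rake) = 199.9 / sin(36°) = 340.2 m
rate = 340.2 m / 599 ka = 0.000568 m/yr = 568 m/Myr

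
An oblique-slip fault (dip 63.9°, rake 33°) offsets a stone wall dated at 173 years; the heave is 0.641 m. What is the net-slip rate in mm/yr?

15.5 mm/yr

dip-slip = heave / cos(dip) = 0.641 / cos(63.9°) = 1.457 m
net slip = dip-slip / sin(rake) = 1.457 / sin(33°) = 2.675 m
rate = 2.675 m / 173 years = 0.0155 m/yr = 15.5 mm/yr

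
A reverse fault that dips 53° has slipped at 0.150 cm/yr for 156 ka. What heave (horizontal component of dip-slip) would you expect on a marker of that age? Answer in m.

141 m

dip-slip = rate × time = 0.150 cm/yr × 156 ka = 234 m
heave = dip-slip × cos(dip) = 234 × cos(53°) = 141 m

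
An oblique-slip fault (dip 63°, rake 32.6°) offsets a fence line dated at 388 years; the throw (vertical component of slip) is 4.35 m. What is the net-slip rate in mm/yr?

dip-slip = throw / sin(dip) = 4.35 / sin(63°) = 4.882 m
net slip = dip-slip / sin(rake) = 4.882 / sin(32.6°) = 9.062 m
rate = 9.062 m / 388 years = 0.0234 m/yr = 23.4 mm/yr

23.4 mm/yr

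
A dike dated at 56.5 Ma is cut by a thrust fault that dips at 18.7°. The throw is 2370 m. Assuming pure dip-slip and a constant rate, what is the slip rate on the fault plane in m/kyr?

dip-slip = throw / sin(dip) = 2370 m / sin(18.7°) = 7392 m
rate = 7392 m / 56.5 Ma = 0.000131 m/yr = 0.131 m/kyr

0.131 m/kyr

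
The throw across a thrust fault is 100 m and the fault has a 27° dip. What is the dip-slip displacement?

dip-slip = throw / sin(dip) = 100 / sin(27°) = 220 m

220 m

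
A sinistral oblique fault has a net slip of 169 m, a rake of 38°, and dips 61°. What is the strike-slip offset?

133 m

strike-slip = net slip × cos(rake) = 169 m × cos(38°) = 133 m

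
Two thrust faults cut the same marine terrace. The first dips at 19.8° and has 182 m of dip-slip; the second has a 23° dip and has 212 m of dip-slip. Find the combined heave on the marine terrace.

heave_A = 182 × cos(19.8°) = 171.2 m
heave_B = 212 × cos(23°) = 195.1 m
total = 171.2 + 195.1 = 366 m

366 m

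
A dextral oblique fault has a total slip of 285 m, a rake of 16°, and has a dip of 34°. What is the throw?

dip-slip = net slip × sin(rake) = 285 m × sin(16°) = 78.56 m
throw = dip-slip × sin(dip) = 78.56 × sin(34°) = 43.9 m

43.9 m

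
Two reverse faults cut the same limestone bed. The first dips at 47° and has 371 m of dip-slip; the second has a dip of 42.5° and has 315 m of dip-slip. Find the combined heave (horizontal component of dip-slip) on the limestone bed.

heave_A = 371 × cos(47°) = 253 m
heave_B = 315 × cos(42.5°) = 232.2 m
total = 253 + 232.2 = 485 m

485 m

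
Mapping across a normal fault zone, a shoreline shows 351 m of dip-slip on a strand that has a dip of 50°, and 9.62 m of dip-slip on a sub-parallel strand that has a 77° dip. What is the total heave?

228 m

heave_A = 351 × cos(50°) = 225.6 m
heave_B = 9.62 × cos(77°) = 2.164 m
total = 225.6 + 2.164 = 228 m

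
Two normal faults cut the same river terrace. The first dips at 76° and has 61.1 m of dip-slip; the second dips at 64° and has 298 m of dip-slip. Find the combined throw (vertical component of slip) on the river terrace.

throw_A = 61.1 × sin(76°) = 59.29 m
throw_B = 298 × sin(64°) = 267.8 m
total = 59.29 + 267.8 = 327 m

327 m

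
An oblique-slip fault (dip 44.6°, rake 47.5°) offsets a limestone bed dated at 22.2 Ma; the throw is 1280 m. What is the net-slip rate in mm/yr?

0.111 mm/yr

dip-slip = throw / sin(dip) = 1280 / sin(44.6°) = 1823 m
net slip = dip-slip / sin(rake) = 1823 / sin(47.5°) = 2473 m
rate = 2473 m / 22.2 Ma = 0.000111 m/yr = 0.111 mm/yr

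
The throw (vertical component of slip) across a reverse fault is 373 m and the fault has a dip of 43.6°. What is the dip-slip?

dip-slip = throw / sin(dip) = 373 / sin(43.6°) = 541 m

541 m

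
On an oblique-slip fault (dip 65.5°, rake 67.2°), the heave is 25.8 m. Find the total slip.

dip-slip = heave / cos(dip) = 25.8 / cos(65.5°) = 62.21 m
net slip = dip-slip / sin(rake) = 62.21 / sin(67.2°) = 67.5 m

67.5 m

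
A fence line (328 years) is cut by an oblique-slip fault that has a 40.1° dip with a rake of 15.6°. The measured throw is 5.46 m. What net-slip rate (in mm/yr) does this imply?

dip-slip = throw / sin(dip) = 5.46 / sin(40.1°) = 8.477 m
net slip = dip-slip / sin(rake) = 8.477 / sin(15.6°) = 31.52 m
rate = 31.52 m / 328 years = 0.0961 m/yr = 96.1 mm/yr

96.1 mm/yr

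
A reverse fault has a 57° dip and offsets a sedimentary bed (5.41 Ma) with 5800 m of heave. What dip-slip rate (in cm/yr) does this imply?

0.197 cm/yr

dip-slip = heave / cos(dip) = 5800 m / cos(57°) = 10650 m
rate = 10650 m / 5.41 Ma = 0.00197 m/yr = 0.197 cm/yr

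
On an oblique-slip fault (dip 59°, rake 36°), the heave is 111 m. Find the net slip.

dip-slip = heave / cos(dip) = 111 / cos(59°) = 215.5 m
net slip = dip-slip / sin(rake) = 215.5 / sin(36°) = 367 m

367 m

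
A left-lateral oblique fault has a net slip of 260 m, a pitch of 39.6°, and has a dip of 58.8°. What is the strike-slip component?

strike-slip = net slip × cos(rake) = 260 m × cos(39.6°) = 200 m

200 m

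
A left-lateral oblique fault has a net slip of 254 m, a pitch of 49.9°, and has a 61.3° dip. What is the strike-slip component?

strike-slip = net slip × cos(rake) = 254 m × cos(49.9°) = 164 m

164 m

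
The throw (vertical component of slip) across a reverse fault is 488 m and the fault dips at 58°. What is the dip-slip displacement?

dip-slip = throw / sin(dip) = 488 / sin(58°) = 575 m

575 m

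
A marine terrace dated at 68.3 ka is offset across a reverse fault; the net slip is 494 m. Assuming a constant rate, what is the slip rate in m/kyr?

rate = 494 m / 68.3 ka = 0.00723 m/yr = 7.23 m/kyr

7.23 m/kyr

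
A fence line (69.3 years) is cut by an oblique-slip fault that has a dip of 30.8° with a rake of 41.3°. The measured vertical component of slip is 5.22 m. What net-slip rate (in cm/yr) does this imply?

22.3 cm/yr

dip-slip = throw / sin(dip) = 5.22 / sin(30.8°) = 10.19 m
net slip = dip-slip / sin(rake) = 10.19 / sin(41.3°) = 15.45 m
rate = 15.45 m / 69.3 years = 0.223 m/yr = 22.3 cm/yr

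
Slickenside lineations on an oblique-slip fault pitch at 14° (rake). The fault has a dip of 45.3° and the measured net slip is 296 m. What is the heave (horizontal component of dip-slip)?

dip-slip = net slip × sin(rake) = 296 m × sin(14°) = 71.61 m
heave = dip-slip × cos(dip) = 71.61 × cos(45.3°) = 50.4 m

50.4 m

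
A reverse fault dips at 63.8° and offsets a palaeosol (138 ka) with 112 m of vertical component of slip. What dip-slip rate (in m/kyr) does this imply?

dip-slip = throw / sin(dip) = 112 m / sin(63.8°) = 124.8 m
rate = 124.8 m / 138 ka = 0.000905 m/yr = 0.905 m/kyr

0.905 m/kyr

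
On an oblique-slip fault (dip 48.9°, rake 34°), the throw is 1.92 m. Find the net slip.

dip-slip = throw / sin(dip) = 1.92 / sin(48.9°) = 2.548 m
net slip = dip-slip / sin(rake) = 2.548 / sin(34°) = 4.56 m

4.56 m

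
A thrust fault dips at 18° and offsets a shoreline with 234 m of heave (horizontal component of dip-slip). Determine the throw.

76 m

throw = heave × tan(dip) = 234 × tan(18°) = 76 m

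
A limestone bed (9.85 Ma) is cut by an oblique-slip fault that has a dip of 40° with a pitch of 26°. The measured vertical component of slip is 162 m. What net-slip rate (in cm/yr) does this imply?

0.00584 cm/yr

dip-slip = throw / sin(dip) = 162 / sin(40°) = 252 m
net slip = dip-slip / sin(rake) = 252 / sin(26°) = 574.9 m
rate = 574.9 m / 9.85 Ma = 0.0000584 m/yr = 0.00584 cm/yr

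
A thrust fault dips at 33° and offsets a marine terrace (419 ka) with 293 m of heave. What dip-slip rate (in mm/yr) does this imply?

dip-slip = heave / cos(dip) = 293 m / cos(33°) = 349.4 m
rate = 349.4 m / 419 ka = 0.000834 m/yr = 0.834 mm/yr

0.834 mm/yr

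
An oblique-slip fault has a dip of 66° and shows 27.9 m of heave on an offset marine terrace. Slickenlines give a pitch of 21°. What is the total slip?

dip-slip = heave / cos(dip) = 27.9 / cos(66°) = 68.59 m
net slip = dip-slip / sin(rake) = 68.59 / sin(21°) = 191 m

191 m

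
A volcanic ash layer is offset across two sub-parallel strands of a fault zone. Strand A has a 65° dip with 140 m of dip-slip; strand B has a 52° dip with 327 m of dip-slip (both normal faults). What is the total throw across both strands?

throw_A = 140 × sin(65°) = 126.9 m
throw_B = 327 × sin(52°) = 257.7 m
total = 126.9 + 257.7 = 385 m

385 m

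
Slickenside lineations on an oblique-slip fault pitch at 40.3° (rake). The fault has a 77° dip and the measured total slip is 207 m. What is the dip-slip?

134 m

dip-slip = net slip × sin(rake) = 207 m × sin(40.3°) = 134 m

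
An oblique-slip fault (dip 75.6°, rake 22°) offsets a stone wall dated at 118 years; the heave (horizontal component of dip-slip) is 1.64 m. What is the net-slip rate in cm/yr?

dip-slip = heave / cos(dip) = 1.64 / cos(75.6°) = 6.595 m
net slip = dip-slip / sin(rake) = 6.595 / sin(22°) = 17.60 m
rate = 17.60 m / 118 years = 0.149 m/yr = 14.9 cm/yr

14.9 cm/yr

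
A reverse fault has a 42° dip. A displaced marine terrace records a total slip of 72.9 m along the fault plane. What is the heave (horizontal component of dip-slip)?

54.2 m

heave = dip-slip × cos(dip) = 72.9 m × cos(42°) = 54.2 m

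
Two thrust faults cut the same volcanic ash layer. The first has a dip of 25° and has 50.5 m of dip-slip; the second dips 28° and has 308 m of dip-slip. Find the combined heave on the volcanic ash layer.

heave_A = 50.5 × cos(25°) = 45.77 m
heave_B = 308 × cos(28°) = 271.9 m
total = 45.77 + 271.9 = 318 m

318 m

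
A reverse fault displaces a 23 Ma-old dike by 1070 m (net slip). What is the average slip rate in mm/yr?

rate = 1070 m / 23 Ma = 0.0000465 m/yr = 0.0465 mm/yr

0.0465 mm/yr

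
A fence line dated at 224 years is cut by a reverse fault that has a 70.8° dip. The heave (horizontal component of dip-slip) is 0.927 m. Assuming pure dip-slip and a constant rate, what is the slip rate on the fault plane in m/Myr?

dip-slip = heave / cos(dip) = 0.927 m / cos(70.8°) = 2.819 m
rate = 2.819 m / 224 years = 0.0126 m/yr = 12600 m/Myr

12600 m/Myr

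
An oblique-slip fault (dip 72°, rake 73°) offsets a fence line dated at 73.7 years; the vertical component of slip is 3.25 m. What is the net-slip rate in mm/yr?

48.5 mm/yr

dip-slip = throw / sin(dip) = 3.25 / sin(72°) = 3.417 m
net slip = dip-slip / sin(rake) = 3.417 / sin(73°) = 3.573 m
rate = 3.573 m / 73.7 years = 0.0485 m/yr = 48.5 mm/yr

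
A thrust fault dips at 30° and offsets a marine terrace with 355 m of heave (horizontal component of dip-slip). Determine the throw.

throw = heave × tan(dip) = 355 × tan(30°) = 205 m

205 m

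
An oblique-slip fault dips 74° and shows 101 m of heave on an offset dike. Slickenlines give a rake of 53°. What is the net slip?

dip-slip = heave / cos(dip) = 101 / cos(74°) = 366.4 m
net slip = dip-slip / sin(rake) = 366.4 / sin(53°) = 459 m

459 m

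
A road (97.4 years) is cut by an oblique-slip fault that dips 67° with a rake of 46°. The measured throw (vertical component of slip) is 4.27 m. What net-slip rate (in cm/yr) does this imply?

6.62 cm/yr

dip-slip = throw / sin(dip) = 4.27 / sin(67°) = 4.639 m
net slip = dip-slip / sin(rake) = 4.639 / sin(46°) = 6.449 m
rate = 6.449 m / 97.4 years = 0.0662 m/yr = 6.62 cm/yr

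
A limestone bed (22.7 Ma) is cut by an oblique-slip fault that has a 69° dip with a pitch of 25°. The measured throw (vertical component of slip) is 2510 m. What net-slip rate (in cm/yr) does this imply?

0.0280 cm/yr

dip-slip = throw / sin(dip) = 2510 / sin(69°) = 2689 m
net slip = dip-slip / sin(rake) = 2689 / sin(25°) = 6362 m
rate = 6362 m / 22.7 Ma = 0.000280 m/yr = 0.0280 cm/yr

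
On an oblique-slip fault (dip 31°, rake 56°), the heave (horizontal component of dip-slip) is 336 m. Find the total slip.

473 m

dip-slip = heave / cos(dip) = 336 / cos(31°) = 392 m
net slip = dip-slip / sin(rake) = 392 / sin(56°) = 473 m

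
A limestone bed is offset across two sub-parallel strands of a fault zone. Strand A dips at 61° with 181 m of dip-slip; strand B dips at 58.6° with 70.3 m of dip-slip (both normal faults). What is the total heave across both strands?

124 m

heave_A = 181 × cos(61°) = 87.75 m
heave_B = 70.3 × cos(58.6°) = 36.63 m
total = 87.75 + 36.63 = 124 m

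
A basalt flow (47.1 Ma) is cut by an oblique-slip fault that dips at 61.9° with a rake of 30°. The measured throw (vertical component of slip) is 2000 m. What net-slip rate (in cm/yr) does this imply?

0.00963 cm/yr

dip-slip = throw / sin(dip) = 2000 / sin(61.9°) = 2267 m
net slip = dip-slip / sin(rake) = 2267 / sin(30°) = 4534 m
rate = 4534 m / 47.1 Ma = 0.0000963 m/yr = 0.00963 cm/yr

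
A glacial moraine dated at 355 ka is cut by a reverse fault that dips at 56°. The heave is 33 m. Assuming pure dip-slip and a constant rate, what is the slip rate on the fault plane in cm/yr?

0.0166 cm/yr

dip-slip = heave / cos(dip) = 33 m / cos(56°) = 59.01 m
rate = 59.01 m / 355 ka = 0.000166 m/yr = 0.0166 cm/yr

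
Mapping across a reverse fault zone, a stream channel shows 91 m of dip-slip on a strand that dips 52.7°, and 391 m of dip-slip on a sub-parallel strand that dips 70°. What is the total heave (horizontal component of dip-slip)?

heave_A = 91 × cos(52.7°) = 55.14 m
heave_B = 391 × cos(70°) = 133.7 m
total = 55.14 + 133.7 = 189 m

189 m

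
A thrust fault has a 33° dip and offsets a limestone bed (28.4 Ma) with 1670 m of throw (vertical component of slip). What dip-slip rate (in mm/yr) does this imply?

0.108 mm/yr

dip-slip = throw / sin(dip) = 1670 m / sin(33°) = 3066 m
rate = 3066 m / 28.4 Ma = 0.000108 m/yr = 0.108 mm/yr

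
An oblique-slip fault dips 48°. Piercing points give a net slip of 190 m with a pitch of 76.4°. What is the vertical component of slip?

137 m

dip-slip = net slip × sin(rake) = 190 m × sin(76.4°) = 184.7 m
throw = dip-slip × sin(dip) = 184.7 × sin(48°) = 137 m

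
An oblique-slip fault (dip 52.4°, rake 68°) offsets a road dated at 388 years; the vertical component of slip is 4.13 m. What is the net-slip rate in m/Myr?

dip-slip = throw / sin(dip) = 4.13 / sin(52.4°) = 5.213 m
net slip = dip-slip / sin(rake) = 5.213 / sin(68°) = 5.622 m
rate = 5.622 m / 388 years = 0.0145 m/yr = 14500 m/Myr

14500 m/Myr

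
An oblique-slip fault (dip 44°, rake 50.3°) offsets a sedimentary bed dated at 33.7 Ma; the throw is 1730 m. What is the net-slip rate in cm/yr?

dip-slip = throw / sin(dip) = 1730 / sin(44°) = 2490 m
net slip = dip-slip / sin(rake) = 2490 / sin(50.3°) = 3237 m
rate = 3237 m / 33.7 Ma = 0.0000960 m/yr = 0.00960 cm/yr

0.00960 cm/yr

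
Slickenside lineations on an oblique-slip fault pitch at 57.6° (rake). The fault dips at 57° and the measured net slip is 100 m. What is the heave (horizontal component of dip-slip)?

dip-slip = net slip × sin(rake) = 100 m × sin(57.6°) = 84.43 m
heave = dip-slip × cos(dip) = 84.43 × cos(57°) = 46 m

46 m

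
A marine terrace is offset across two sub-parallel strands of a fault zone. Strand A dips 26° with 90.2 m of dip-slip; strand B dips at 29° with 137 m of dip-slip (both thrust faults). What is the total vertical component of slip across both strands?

106 m

throw_A = 90.2 × sin(26°) = 39.54 m
throw_B = 137 × sin(29°) = 66.42 m
total = 39.54 + 66.42 = 106 m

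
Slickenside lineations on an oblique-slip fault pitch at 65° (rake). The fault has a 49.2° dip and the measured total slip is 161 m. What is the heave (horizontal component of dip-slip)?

95.3 m

dip-slip = net slip × sin(rake) = 161 m × sin(65°) = 145.9 m
heave = dip-slip × cos(dip) = 145.9 × cos(49.2°) = 95.3 m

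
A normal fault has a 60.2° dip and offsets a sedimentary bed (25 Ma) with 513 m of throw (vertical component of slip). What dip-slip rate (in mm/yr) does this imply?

dip-slip = throw / sin(dip) = 513 m / sin(60.2°) = 591.2 m
rate = 591.2 m / 25 Ma = 0.0000236 m/yr = 0.0236 mm/yr

0.0236 mm/yr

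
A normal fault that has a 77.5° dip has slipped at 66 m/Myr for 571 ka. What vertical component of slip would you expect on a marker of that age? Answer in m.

36.8 m

dip-slip = rate × time = 66 m/Myr × 571 ka = 37.69 m
throw = dip-slip × sin(dip) = 37.69 × sin(77.5°) = 36.8 m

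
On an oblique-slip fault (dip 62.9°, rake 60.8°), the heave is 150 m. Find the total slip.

dip-slip = heave / cos(dip) = 150 / cos(62.9°) = 329.3 m
net slip = dip-slip / sin(rake) = 329.3 / sin(60.8°) = 377 m

377 m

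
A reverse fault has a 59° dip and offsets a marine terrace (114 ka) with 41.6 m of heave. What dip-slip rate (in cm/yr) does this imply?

dip-slip = heave / cos(dip) = 41.6 m / cos(59°) = 80.77 m
rate = 80.77 m / 114 ka = 0.000709 m/yr = 0.0709 cm/yr

0.0709 cm/yr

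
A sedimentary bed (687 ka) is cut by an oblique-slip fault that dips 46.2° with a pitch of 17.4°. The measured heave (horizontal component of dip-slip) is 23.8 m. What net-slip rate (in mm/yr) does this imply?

dip-slip = heave / cos(dip) = 23.8 / cos(46.2°) = 34.39 m
net slip = dip-slip / sin(rake) = 34.39 / sin(17.4°) = 115 m
rate = 115 m / 687 ka = 0.000167 m/yr = 0.167 mm/yr

0.167 mm/yr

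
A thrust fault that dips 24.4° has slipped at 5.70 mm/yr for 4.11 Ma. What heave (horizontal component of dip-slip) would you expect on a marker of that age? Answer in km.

dip-slip = rate × time = 5.70 mm/yr × 4.11 Ma = 23430 m
heave = dip-slip × cos(dip) = 23430 × cos(24.4°) = 21300 m = 21.3 km

21.3 km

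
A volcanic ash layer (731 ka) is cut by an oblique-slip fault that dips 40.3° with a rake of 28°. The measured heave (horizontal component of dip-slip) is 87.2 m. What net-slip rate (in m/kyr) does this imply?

dip-slip = heave / cos(dip) = 87.2 / cos(40.3°) = 114.3 m
net slip = dip-slip / sin(rake) = 114.3 / sin(28°) = 243.5 m
rate = 243.5 m / 731 ka = 0.000333 m/yr = 0.333 m/kyr

0.333 m/kyr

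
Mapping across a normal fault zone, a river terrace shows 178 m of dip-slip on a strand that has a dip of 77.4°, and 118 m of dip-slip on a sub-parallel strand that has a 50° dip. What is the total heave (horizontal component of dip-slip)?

heave_A = 178 × cos(77.4°) = 38.83 m
heave_B = 118 × cos(50°) = 75.85 m
total = 38.83 + 75.85 = 115 m

115 m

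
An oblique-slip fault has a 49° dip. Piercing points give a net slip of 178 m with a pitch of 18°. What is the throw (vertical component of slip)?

dip-slip = net slip × sin(rake) = 178 m × sin(18°) = 55.01 m
throw = dip-slip × sin(dip) = 55.01 × sin(49°) = 41.5 m

41.5 m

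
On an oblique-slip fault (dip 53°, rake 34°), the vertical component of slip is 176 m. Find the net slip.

394 m

dip-slip = throw / sin(dip) = 176 / sin(53°) = 220.4 m
net slip = dip-slip / sin(rake) = 220.4 / sin(34°) = 394 m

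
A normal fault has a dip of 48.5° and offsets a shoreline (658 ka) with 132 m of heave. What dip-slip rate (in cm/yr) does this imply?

0.0303 cm/yr

dip-slip = heave / cos(dip) = 132 m / cos(48.5°) = 199.2 m
rate = 199.2 m / 658 ka = 0.000303 m/yr = 0.0303 cm/yr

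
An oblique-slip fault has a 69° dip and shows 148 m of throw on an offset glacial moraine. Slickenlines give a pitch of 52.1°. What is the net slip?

dip-slip = throw / sin(dip) = 148 / sin(69°) = 158.5 m
net slip = dip-slip / sin(rake) = 158.5 / sin(52.1°) = 201 m

201 m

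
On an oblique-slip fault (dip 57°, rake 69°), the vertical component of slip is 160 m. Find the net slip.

dip-slip = throw / sin(dip) = 160 / sin(57°) = 190.8 m
net slip = dip-slip / sin(rake) = 190.8 / sin(69°) = 204 m

204 m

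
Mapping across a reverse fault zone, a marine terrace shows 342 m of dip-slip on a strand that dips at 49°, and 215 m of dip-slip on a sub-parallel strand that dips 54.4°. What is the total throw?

throw_A = 342 × sin(49°) = 258.1 m
throw_B = 215 × sin(54.4°) = 174.8 m
total = 258.1 + 174.8 = 433 m

433 m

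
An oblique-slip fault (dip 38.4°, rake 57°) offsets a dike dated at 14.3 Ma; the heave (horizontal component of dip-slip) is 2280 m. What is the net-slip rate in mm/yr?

dip-slip = heave / cos(dip) = 2280 / cos(38.4°) = 2909 m
net slip = dip-slip / sin(rake) = 2909 / sin(57°) = 3469 m
rate = 3469 m / 14.3 Ma = 0.000243 m/yr = 0.243 mm/yr

0.243 mm/yr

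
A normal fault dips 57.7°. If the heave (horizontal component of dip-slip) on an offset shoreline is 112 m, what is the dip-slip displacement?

210 m

dip-slip = heave / cos(dip) = 112 / cos(57.7°) = 210 m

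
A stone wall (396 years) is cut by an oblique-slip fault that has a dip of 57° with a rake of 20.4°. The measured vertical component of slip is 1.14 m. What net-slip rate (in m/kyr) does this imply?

9.85 m/kyr

dip-slip = throw / sin(dip) = 1.14 / sin(57°) = 1.359 m
net slip = dip-slip / sin(rake) = 1.359 / sin(20.4°) = 3.900 m
rate = 3.900 m / 396 years = 0.00985 m/yr = 9.85 m/kyr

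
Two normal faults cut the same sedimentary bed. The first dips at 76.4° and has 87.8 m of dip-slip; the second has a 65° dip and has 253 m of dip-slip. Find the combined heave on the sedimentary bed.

heave_A = 87.8 × cos(76.4°) = 20.65 m
heave_B = 253 × cos(65°) = 106.9 m
total = 20.65 + 106.9 = 128 m

128 m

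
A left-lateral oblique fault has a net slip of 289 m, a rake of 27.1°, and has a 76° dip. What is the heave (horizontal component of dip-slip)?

dip-slip = net slip × sin(rake) = 289 m × sin(27.1°) = 131.7 m
heave = dip-slip × cos(dip) = 131.7 × cos(76°) = 31.8 m

31.8 m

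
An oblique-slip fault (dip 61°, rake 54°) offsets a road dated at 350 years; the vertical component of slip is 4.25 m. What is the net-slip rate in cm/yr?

dip-slip = throw / sin(dip) = 4.25 / sin(61°) = 4.859 m
net slip = dip-slip / sin(rake) = 4.859 / sin(54°) = 6.006 m
rate = 6.006 m / 350 years = 0.0172 m/yr = 1.72 cm/yr

1.72 cm/yr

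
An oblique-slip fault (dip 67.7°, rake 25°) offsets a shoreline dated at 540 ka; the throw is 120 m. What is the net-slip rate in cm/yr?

dip-slip = throw / sin(dip) = 120 / sin(67.7°) = 129.7 m
net slip = dip-slip / sin(rake) = 129.7 / sin(25°) = 306.9 m
rate = 306.9 m / 540 ka = 0.000568 m/yr = 0.0568 cm/yr

0.0568 cm/yr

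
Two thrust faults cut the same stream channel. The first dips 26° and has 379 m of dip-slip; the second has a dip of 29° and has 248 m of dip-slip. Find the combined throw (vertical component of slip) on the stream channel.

286 m

throw_A = 379 × sin(26°) = 166.1 m
throw_B = 248 × sin(29°) = 120.2 m
total = 166.1 + 120.2 = 286 m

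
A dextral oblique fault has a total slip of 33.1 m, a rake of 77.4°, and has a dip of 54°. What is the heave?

dip-slip = net slip × sin(rake) = 33.1 m × sin(77.4°) = 32.30 m
heave = dip-slip × cos(dip) = 32.30 × cos(54°) = 19 m

19 m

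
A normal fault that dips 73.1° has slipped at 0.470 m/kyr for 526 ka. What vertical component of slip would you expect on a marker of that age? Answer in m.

237 m

dip-slip = rate × time = 0.470 m/kyr × 526 ka = 247.2 m
throw = dip-slip × sin(dip) = 247.2 × sin(73.1°) = 237 m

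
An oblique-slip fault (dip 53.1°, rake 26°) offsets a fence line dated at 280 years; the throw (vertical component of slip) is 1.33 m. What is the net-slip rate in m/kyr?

13.5 m/kyr

dip-slip = throw / sin(dip) = 1.33 / sin(53.1°) = 1.663 m
net slip = dip-slip / sin(rake) = 1.663 / sin(26°) = 3.794 m
rate = 3.794 m / 280 years = 0.0135 m/yr = 13.5 m/kyr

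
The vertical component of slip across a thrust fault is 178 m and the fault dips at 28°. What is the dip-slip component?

379 m

dip-slip = throw / sin(dip) = 178 / sin(28°) = 379 m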